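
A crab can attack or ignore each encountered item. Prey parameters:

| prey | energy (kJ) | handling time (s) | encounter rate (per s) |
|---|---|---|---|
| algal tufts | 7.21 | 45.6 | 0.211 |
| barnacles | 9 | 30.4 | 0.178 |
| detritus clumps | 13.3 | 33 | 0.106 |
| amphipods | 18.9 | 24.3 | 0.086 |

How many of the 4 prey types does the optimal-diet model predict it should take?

Profitabilities (E/h, kJ/s): amphipods 0.778, detritus clumps 0.403, barnacles 0.296, algal tufts 0.158. Add prey in this order while the next type's profitability exceeds the intake rate on those already taken.
Rate on top 1: 0.5261. detritus clumps: 0.403 < 0.5261 → exclude; stop.
Optimal diet: amphipods — 1 of 4 types.

1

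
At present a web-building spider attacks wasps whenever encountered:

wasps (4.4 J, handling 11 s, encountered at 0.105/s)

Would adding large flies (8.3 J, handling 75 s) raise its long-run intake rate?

Current rate: (0.105×4.4)/(1 + 0.105×11) = 0.2144 J/s.
Profitability of large flies: 8.3/75 = 0.1107 J/s.
Since 0.1107 < R, time spent handling large flies is better spent searching.

No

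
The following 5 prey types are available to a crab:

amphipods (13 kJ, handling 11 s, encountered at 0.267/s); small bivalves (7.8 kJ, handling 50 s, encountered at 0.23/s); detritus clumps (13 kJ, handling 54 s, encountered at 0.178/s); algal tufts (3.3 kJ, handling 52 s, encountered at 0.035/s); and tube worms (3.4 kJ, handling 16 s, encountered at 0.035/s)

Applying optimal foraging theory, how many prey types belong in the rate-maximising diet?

Profitabilities (E/h, kJ/s): amphipods 1.18, detritus clumps 0.241, tube worms 0.212, small bivalves 0.156, algal tufts 0.0635. Add prey in this order while the next type's profitability exceeds the intake rate on those already taken.
Rate on top 1: 0.8816. detritus clumps: 0.241 < 0.8816 → exclude; stop.
Optimal diet: amphipods — 1 of 5 types.

1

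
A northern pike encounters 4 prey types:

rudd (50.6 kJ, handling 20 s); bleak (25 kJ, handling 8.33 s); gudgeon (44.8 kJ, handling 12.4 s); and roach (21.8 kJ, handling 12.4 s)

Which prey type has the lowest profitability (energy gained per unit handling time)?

In descending order of E/h:
gudgeon: 44.8/12.4 = 3.61 kJ/s
bleak: 25/8.33 = 3 kJ/s
rudd: 50.6/20 = 2.53 kJ/s
roach: 21.8/12.4 = 1.76 kJ/s

roach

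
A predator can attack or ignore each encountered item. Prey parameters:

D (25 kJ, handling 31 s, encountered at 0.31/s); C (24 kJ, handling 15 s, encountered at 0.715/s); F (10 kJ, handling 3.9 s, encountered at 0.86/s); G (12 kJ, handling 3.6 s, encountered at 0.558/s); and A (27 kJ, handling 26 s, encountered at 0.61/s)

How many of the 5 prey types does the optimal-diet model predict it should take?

2

Profitabilities (E/h, kJ/s): G 3.33, F 2.56, C 1.6, A 1.04, D 0.806. Add prey in this order while the next type's profitability exceeds the intake rate on those already taken.
Rate on top 1: 2.225. F: 2.56 > 2.225 → include.
Rate on top 2: 2.404. C: 1.6 < 2.404 → exclude; stop.
Optimal diet: G, F — 2 of 5 types.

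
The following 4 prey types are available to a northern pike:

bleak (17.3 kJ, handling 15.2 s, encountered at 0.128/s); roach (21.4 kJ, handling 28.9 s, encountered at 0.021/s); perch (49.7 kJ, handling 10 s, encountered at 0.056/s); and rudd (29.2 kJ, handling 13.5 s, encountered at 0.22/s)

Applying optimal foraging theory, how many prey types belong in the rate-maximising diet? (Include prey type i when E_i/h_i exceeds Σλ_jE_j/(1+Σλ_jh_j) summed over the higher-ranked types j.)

E/h in descending order: perch 4.97, rudd 2.16, bleak 1.14, roach 0.74 kJ/s. The optimal diet is the largest prefix of this list for which every included type satisfies E_i/h_i > R on the types above it.
Rate on top 1: 1.784. rudd: 2.16 > 1.784 → include.
Rate on top 2: 2.032. bleak: 1.14 < 2.032 → exclude; stop.
Optimal diet: perch, rudd — 2 of 4 types.

2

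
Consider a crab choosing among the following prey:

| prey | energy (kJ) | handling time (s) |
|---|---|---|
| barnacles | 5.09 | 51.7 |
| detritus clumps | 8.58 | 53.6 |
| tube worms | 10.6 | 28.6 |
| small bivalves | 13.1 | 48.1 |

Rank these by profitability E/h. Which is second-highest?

small bivalves

In descending order of E/h:
tube worms: 10.6/28.6 = 0.371 kJ/s
small bivalves: 13.1/48.1 = 0.272 kJ/s
detritus clumps: 8.58/53.6 = 0.16 kJ/s
barnacles: 5.09/51.7 = 0.0985 kJ/s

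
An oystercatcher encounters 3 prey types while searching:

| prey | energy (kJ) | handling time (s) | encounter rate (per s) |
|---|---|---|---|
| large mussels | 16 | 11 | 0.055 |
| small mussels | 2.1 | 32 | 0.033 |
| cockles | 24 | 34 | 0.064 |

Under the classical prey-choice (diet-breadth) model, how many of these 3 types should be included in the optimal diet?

Rank by E/h (kJ/s): large mussels 1.45, cockles 0.706, small mussels 0.0656. Include each in turn until the next type's E/h falls below the running intake rate.
Rate on top 1: 0.5483. cockles: 0.706 > 0.5483 → include.
Rate on top 2: 0.639. small mussels: 0.0656 < 0.639 → exclude; stop.
Optimal diet: large mussels, cockles — 2 of 3 types.

2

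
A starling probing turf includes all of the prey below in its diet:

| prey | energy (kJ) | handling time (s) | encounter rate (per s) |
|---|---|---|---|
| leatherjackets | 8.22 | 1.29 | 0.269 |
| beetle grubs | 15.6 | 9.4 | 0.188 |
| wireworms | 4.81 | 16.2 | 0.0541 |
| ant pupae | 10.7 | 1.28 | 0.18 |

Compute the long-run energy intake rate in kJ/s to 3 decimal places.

R = (0.269×8.22 + 0.188×15.6 + 0.0541×4.81 + 0.18×10.7) / (1 + 0.269×1.29 + 0.188×9.4 + 0.0541×16.2 + 0.18×1.28) = 7.33/4.221 = 1.737 kJ/s.

1.737 kJ/s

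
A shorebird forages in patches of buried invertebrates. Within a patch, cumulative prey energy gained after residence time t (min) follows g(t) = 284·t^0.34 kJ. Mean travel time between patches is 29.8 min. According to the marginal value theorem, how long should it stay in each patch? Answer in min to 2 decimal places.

By the marginal value theorem, leave when the instantaneous gain rate g'(t) equals the habitat-wide average g(t)/(T + t).
g'(t) = 0.34·284·t^-0.66. Setting 0.34·284·t^-0.66 = 284·t^0.34/(29.8+t) gives 0.34(29.8+t) = t, so 0.66·t = 0.34×29.8.
t* = 0.34×29.8/0.66 = 15.35 min.

15.35 min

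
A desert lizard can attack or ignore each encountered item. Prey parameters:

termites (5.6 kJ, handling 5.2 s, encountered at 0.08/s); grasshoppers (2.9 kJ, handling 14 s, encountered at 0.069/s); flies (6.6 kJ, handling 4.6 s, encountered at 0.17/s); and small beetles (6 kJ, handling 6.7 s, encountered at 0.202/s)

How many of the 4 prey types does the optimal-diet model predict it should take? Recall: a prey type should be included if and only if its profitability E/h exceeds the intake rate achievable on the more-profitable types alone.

3

E/h in descending order: flies 1.43, termites 1.08, small beetles 0.896, grasshoppers 0.207 kJ/s. The optimal diet is the largest prefix of this list for which every included type satisfies E_i/h_i > R on the types above it.
Rate on top 1: 0.6296. termites: 1.08 > 0.6296 → include.
Rate on top 2: 0.7143. small beetles: 0.896 > 0.7143 → include.
Rate on top 3: 0.7834. grasshoppers: 0.207 < 0.7834 → exclude; stop.
Optimal diet: flies, termites, small beetles — 3 of 4 types.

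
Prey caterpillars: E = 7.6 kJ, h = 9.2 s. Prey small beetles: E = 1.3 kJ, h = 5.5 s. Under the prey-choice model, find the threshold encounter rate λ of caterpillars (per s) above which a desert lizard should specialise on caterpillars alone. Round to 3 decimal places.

0.044 per s

The zero-one rule: include small beetles iff E₂/h₂ > λE₁/(1+λh₁). Equality gives the switch point.
λE₁h₂ = E₂ + λE₂h₁ ⇒ λ = E₂/(E₁h₂ − E₂h₁) = 1.3/(41.8 − 11.96) = 0.04357 per s.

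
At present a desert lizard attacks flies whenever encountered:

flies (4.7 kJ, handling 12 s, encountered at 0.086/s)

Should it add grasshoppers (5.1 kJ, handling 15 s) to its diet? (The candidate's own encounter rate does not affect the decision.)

Current rate: (0.086×4.7)/(1 + 0.086×12) = 0.1989 kJ/s.
grasshoppers: E/h = 5.1/15 = 0.34 kJ/s.
Since 0.34 > R, including grasshoppers increases the long-run rate.

Yes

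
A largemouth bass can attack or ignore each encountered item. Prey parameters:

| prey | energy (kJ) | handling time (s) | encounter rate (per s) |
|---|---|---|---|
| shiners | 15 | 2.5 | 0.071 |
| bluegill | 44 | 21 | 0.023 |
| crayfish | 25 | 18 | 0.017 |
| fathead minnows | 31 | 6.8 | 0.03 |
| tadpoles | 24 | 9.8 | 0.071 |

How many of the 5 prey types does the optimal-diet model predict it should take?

E/h in descending order: shiners 6, fathead minnows 4.56, tadpoles 2.45, bluegill 2.1, crayfish 1.39 kJ/s. The optimal diet is the largest prefix of this list for which every included type satisfies E_i/h_i > R on the types above it.
Rate on top 1: 0.9045. fathead minnows: 4.56 > 0.9045 → include.
Rate on top 2: 1.444. tadpoles: 2.45 > 1.444 → include.
Rate on top 3: 1.781. bluegill: 2.1 > 1.781 → include.
Rate on top 4: 1.84. crayfish: 1.39 < 1.84 → exclude; stop.
Optimal diet: shiners, fathead minnows, tadpoles, bluegill — 4 of 5 types.

4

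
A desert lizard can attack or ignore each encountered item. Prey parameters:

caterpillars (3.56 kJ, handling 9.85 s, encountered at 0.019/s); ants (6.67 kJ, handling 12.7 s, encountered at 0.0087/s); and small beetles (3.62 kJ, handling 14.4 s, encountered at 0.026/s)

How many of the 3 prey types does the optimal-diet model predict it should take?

3

Rank by E/h (kJ/s): ants 0.525, caterpillars 0.361, small beetles 0.251. Include each in turn until the next type's E/h falls below the running intake rate.
Rate on top 1: 0.05226. caterpillars: 0.361 > 0.05226 → include.
Rate on top 2: 0.09684. small beetles: 0.251 > 0.09684 → include.
Optimal diet: ants, caterpillars, small beetles — 3 of 3 types.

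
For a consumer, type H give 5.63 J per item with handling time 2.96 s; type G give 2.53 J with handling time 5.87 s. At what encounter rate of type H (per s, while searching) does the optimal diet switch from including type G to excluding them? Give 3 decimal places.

Drop type G once their profitability E₂/h₂ falls below the rate achievable on type H alone: E₂/h₂ = λE₁/(1 + λh₁).
Solve for λ: λE₁h₂ = E₂(1 + λh₁) → λ(E₁h₂ − E₂h₁) = E₂ → λ = E₂/(E₁h₂ − E₂h₁).
λ = 2.53/(5.63×5.87 − 2.53×2.96) = 2.53/25.56 = 0.09899 per s.

0.099 per s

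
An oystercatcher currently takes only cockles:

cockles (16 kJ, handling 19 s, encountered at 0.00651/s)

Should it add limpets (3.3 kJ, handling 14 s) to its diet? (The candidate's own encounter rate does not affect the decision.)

Intake rate on the current diet: R = (0.00651×16) / (1 + 0.00651×19) = 0.1042/1.124 = 0.09269 kJ/s.
Profitability of limpets: 3.3/14 = 0.2357 kJ/s.
0.2357 > 0.09269, so adding limpets raises the average — include it.

Yes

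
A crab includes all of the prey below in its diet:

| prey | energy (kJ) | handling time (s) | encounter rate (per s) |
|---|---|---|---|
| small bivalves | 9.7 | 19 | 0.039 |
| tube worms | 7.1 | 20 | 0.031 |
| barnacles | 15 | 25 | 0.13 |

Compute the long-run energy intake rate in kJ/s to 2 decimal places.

R = (0.039×9.7 + 0.031×7.1 + 0.13×15) / (1 + 0.039×19 + 0.031×20 + 0.13×25) = 2.548/5.611 = 0.4542 kJ/s.

0.45 kJ/s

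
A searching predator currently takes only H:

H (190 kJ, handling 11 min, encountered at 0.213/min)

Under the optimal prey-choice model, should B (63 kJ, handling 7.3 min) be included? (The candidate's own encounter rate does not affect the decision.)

No

Intake rate on the current diet: R = (0.213×190) / (1 + 0.213×11) = 40.47/3.343 = 12.11 kJ/min.
Profitability of B: 63/7.3 = 8.63 kJ/min.
Since 8.63 < R, time spent handling B is better spent searching.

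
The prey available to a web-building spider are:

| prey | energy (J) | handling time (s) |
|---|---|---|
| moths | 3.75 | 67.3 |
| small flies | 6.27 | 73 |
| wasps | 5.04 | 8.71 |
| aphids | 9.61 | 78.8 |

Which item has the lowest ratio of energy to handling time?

moths

Profitability E/h (J/s): moths = 3.75/67.3 = 0.0557, small flies = 6.27/73 = 0.0859, wasps = 5.04/8.71 = 0.579, aphids = 9.61/78.8 = 0.122.
Ranked: wasps > aphids > small flies > moths.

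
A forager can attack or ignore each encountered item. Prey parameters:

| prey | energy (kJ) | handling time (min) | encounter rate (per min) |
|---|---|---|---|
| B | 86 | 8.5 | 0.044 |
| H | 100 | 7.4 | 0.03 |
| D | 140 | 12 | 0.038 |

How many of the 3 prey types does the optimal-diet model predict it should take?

E/h in descending order: H 13.5, D 11.7, B 10.1 kJ/min. The optimal diet is the largest prefix of this list for which every included type satisfies E_i/h_i > R on the types above it.
Rate on top 1: 2.455. D: 11.7 > 2.455 → include.
Rate on top 2: 4.958. B: 10.1 > 4.958 → include.
Optimal diet: H, D, B — 3 of 3 types.

3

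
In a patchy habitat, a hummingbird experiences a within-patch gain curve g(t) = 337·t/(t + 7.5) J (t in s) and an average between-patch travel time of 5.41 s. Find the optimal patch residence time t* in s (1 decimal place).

Maximise g(t)/(T+t): set derivative to zero → g'(t)(T+t) = g(t).
g'(t) = 337·7.5/(t + 7.5)². Setting 337·7.5/(t+7.5)² = 337t/[(t+7.5)(5.41+t)] gives 7.5(5.41+t) = t(t+7.5), so t² = 7.5×5.41 = 40.58.
t* = √40.58 = 6.37 s.

6.4 s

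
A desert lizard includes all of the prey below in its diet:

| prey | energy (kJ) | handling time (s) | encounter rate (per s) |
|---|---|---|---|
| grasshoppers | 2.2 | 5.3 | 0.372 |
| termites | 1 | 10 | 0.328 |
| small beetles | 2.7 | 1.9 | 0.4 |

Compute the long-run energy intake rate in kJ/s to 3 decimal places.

0.318 kJ/s

R = Σλ_iE_i / (1 + Σλ_ih_i)
Numerator: 0.372×2.2 + 0.328×1 + 0.4×2.7 = 2.226
Denominator: 1 + 0.372×5.3 + 0.328×10 + 0.4×1.9 = 7.012
R = 2.226/7.012 = 0.3175 kJ/s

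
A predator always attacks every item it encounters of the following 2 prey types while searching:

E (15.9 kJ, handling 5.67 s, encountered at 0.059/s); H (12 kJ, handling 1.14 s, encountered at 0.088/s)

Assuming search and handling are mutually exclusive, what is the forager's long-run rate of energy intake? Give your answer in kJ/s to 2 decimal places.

Energy encountered per unit search time: 0.059×15.9 + 0.088×12 = 1.994 kJ/s.
Handling time per unit search time: 0.059×5.67 + 0.088×1.14 = 0.4348.
Rate = 1.994/(1 + 0.4348) = 1.39 kJ/s.

1.39 kJ/s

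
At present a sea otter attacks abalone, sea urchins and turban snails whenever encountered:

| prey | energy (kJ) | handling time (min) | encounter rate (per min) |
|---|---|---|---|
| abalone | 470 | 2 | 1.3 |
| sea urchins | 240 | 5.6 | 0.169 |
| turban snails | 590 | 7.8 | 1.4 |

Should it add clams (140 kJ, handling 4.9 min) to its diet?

Intake rate on the current diet: R = (1.3×470 + 0.169×240 + 1.4×590) / (1 + 1.3×2 + 0.169×5.6 + 1.4×7.8) = 1478/15.47 = 95.53 kJ/min.
clams: E/h = 140/4.9 = 28.57 kJ/min.
28.57 < 95.53, so adding clams would lower the average — exclude it.

No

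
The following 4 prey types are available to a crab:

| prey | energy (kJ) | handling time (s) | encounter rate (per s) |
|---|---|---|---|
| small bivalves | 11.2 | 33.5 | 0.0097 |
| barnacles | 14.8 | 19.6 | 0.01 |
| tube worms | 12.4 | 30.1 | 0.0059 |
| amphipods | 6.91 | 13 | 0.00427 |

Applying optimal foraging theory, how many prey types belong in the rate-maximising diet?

E/h in descending order: barnacles 0.755, amphipods 0.532, tube worms 0.412, small bivalves 0.334 kJ/s. The optimal diet is the largest prefix of this list for which every included type satisfies E_i/h_i > R on the types above it.
Rate on top 1: 0.1237. amphipods: 0.532 > 0.1237 → include.
Rate on top 2: 0.1418. tube worms: 0.412 > 0.1418 → include.
Rate on top 3: 0.1754. small bivalves: 0.334 > 0.1754 → include.
Optimal diet: barnacles, amphipods, tube worms, small bivalves — 4 of 4 types.

4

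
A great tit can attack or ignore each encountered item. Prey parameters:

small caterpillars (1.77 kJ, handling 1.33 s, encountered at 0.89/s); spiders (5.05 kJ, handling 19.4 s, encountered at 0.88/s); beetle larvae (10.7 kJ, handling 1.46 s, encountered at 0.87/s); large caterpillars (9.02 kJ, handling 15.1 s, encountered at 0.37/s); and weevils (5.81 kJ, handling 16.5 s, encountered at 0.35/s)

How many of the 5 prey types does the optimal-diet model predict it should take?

1

Rank by E/h (kJ/s): beetle larvae 7.33, small caterpillars 1.33, large caterpillars 0.597, weevils 0.352, spiders 0.26. Include each in turn until the next type's E/h falls below the running intake rate.
Rate on top 1: 4.101. small caterpillars: 1.33 < 4.101 → exclude; stop.
Optimal diet: beetle larvae — 1 of 5 types.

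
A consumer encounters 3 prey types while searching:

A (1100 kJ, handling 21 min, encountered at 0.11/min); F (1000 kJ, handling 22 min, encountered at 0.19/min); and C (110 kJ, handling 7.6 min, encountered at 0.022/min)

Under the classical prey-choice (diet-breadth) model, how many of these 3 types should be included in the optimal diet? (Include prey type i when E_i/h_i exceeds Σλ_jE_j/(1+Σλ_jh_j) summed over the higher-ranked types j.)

Rank by E/h (kJ/min): A 52.4, F 45.5, C 14.5. Include each in turn until the next type's E/h falls below the running intake rate.
Rate on top 1: 36.56. F: 45.5 > 36.56 → include.
Rate on top 2: 41.52. C: 14.5 < 41.52 → exclude; stop.
Optimal diet: A, F — 2 of 3 types.

2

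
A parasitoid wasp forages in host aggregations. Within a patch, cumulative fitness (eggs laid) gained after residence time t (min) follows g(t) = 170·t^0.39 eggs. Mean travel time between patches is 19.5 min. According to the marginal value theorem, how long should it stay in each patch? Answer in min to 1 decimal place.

Maximise g(t)/(T+t): set derivative to zero → g'(t)(T+t) = g(t).
g'(t) = 0.39·170·t^-0.61. Setting 0.39·170·t^-0.61 = 170·t^0.39/(19.5+t) gives 0.39(19.5+t) = t, so 0.61·t = 0.39×19.5.
t* = 0.39×19.5/0.61 = 12.47 min.

12.5 min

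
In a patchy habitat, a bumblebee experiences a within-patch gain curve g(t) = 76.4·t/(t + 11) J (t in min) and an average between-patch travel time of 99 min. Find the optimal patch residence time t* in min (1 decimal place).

33.0 min

By the marginal value theorem, leave when the instantaneous gain rate g'(t) equals the habitat-wide average g(t)/(T + t).
g'(t) = 76.4·11/(t + 11)². Setting 76.4·11/(t+11)² = 76.4t/[(t+11)(99+t)] gives 11(99+t) = t(t+11), so t² = 11×99 = 1089.
t* = √1089 = 33 min.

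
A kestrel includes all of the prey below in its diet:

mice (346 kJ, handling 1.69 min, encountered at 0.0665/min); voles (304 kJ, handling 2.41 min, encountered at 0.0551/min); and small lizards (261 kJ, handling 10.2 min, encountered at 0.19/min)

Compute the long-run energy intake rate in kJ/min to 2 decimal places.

28.07 kJ/min

R = (0.0665×346 + 0.0551×304 + 0.19×261) / (1 + 0.0665×1.69 + 0.0551×2.41 + 0.19×10.2) = 89.35/3.183 = 28.07 kJ/min.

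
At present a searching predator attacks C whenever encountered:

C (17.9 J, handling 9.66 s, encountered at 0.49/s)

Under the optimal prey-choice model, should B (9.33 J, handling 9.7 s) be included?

No

Intake rate on the current diet: R = (0.49×17.9) / (1 + 0.49×9.66) = 8.771/5.733 = 1.53 J/s.
Profitability of B: 9.33/9.7 = 0.9619 J/s.
0.9619 < 1.53, so adding B would lower the average — exclude it.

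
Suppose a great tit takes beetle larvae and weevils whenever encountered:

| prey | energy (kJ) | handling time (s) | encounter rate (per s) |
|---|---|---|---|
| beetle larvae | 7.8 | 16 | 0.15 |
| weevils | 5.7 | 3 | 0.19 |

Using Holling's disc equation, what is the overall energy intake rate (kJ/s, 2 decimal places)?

R = (0.15×7.8 + 0.19×5.7) / (1 + 0.15×16 + 0.19×3) = 2.253/3.97 = 0.5675 kJ/s.

0.57 kJ/s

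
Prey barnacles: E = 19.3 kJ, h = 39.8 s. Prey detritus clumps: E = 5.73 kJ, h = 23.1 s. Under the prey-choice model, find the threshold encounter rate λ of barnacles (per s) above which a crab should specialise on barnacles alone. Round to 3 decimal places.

At the threshold, the rate on barnacles alone equals the profitability of detritus clumps: λ·19.3/(1 + λ·39.8) = 5.73/23.1 = 0.2481.
Rearranging, λ(19.3 − 0.2481×39.8) = 0.2481, so λ = 0.2481/9.428 = 0.02631 per s.

0.026 per s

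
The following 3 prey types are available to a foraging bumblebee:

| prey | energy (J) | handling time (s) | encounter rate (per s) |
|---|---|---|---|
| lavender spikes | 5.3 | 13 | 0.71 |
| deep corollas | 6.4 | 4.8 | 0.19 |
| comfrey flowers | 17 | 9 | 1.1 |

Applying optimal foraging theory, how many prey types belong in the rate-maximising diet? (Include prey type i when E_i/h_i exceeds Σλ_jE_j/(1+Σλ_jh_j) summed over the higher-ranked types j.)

1

Rank by E/h (J/s): comfrey flowers 1.89, deep corollas 1.33, lavender spikes 0.408. Include each in turn until the next type's E/h falls below the running intake rate.
Rate on top 1: 1.716. deep corollas: 1.33 < 1.716 → exclude; stop.
Optimal diet: comfrey flowers — 1 of 3 types.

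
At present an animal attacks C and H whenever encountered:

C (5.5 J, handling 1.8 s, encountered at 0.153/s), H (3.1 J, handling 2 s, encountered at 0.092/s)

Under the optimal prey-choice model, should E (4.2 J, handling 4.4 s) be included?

Yes

On C and H alone, R = ΣλE/(1+Σλh) = 1.127/1.459 = 0.772 J/s.
E: E/h = 4.2/4.4 = 0.9545 J/s.
Since 0.9545 > R, including E increases the long-run rate.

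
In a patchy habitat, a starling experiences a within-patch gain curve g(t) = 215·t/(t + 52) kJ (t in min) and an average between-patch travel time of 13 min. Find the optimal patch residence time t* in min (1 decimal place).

26.0 min

Maximise g(t)/(T+t): set derivative to zero → g'(t)(T+t) = g(t).
g'(t) = 215·52/(t + 52)². Setting 215·52/(t+52)² = 215t/[(t+52)(13+t)] gives 52(13+t) = t(t+52), so t² = 52×13 = 676.
t* = √676 = 26 min.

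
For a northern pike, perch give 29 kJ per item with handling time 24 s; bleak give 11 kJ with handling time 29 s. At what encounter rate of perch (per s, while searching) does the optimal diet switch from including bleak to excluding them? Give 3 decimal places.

The zero-one rule: include bleak iff E₂/h₂ > λE₁/(1+λh₁). Equality gives the switch point.
λE₁h₂ = E₂ + λE₂h₁ ⇒ λ = E₂/(E₁h₂ − E₂h₁) = 11/(841 − 264) = 0.01906 per s.

0.019 per s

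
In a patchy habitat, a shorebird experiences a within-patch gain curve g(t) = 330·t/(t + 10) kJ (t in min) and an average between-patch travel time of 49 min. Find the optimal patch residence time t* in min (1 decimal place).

22.1 min

Optimal t* satisfies g'(t*) = g(t*)/(T + t*).
g'(t) = 330·10/(t + 10)². Setting 330·10/(t+10)² = 330t/[(t+10)(49+t)] gives 10(49+t) = t(t+10), so t² = 10×49 = 490.
t* = √490 = 22.14 min.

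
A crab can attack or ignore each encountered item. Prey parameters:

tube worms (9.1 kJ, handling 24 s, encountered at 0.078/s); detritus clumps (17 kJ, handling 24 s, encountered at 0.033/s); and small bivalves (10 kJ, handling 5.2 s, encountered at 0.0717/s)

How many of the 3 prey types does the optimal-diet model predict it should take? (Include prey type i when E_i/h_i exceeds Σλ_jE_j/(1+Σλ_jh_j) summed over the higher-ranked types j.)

Rank by E/h (kJ/s): small bivalves 1.92, detritus clumps 0.708, tube worms 0.379. Include each in turn until the next type's E/h falls below the running intake rate.
Rate on top 1: 0.5223. detritus clumps: 0.708 > 0.5223 → include.
Rate on top 2: 0.5903. tube worms: 0.379 < 0.5903 → exclude; stop.
Optimal diet: small bivalves, detritus clumps — 2 of 3 types.

2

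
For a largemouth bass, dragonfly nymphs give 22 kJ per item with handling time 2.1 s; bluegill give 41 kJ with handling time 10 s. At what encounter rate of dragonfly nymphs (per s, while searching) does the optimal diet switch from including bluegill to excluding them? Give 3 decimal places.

Drop bluegill once their profitability E₂/h₂ falls below the rate achievable on dragonfly nymphs alone: E₂/h₂ = λE₁/(1 + λh₁).
Solve for λ: λE₁h₂ = E₂(1 + λh₁) → λ(E₁h₂ − E₂h₁) = E₂ → λ = E₂/(E₁h₂ − E₂h₁).
λ = 41/(22×10 − 41×2.1) = 41/133.9 = 0.3062 per s.

0.306 per s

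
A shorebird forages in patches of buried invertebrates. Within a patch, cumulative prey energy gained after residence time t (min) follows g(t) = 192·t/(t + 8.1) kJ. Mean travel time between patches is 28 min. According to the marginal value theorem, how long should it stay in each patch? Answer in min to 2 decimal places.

15.06 min

By the marginal value theorem, leave when the instantaneous gain rate g'(t) equals the habitat-wide average g(t)/(T + t).
g'(t) = 192·8.1/(t + 8.1)². Setting 192·8.1/(t+8.1)² = 192t/[(t+8.1)(28+t)] gives 8.1(28+t) = t(t+8.1), so t² = 8.1×28 = 226.8.
t* = √226.8 = 15.06 min.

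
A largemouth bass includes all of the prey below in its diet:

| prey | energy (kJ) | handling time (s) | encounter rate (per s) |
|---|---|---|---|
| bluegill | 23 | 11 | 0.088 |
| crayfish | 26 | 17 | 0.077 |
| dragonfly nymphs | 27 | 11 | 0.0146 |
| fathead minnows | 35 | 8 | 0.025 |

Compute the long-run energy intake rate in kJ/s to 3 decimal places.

1.456 kJ/s

R = Σλ_iE_i / (1 + Σλ_ih_i)
Numerator: 0.088×23 + 0.077×26 + 0.0146×27 + 0.025×35 = 5.295
Denominator: 1 + 0.088×11 + 0.077×17 + 0.0146×11 + 0.025×8 = 3.638
R = 5.295/3.638 = 1.456 kJ/s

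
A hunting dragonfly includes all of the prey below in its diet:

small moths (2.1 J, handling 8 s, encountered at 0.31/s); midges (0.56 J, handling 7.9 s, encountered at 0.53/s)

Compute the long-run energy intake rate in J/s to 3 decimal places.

0.124 J/s

R = Σλ_iE_i / (1 + Σλ_ih_i)
Numerator: 0.31×2.1 + 0.53×0.56 = 0.9478
Denominator: 1 + 0.31×8 + 0.53×7.9 = 7.667
R = 0.9478/7.667 = 0.1236 J/s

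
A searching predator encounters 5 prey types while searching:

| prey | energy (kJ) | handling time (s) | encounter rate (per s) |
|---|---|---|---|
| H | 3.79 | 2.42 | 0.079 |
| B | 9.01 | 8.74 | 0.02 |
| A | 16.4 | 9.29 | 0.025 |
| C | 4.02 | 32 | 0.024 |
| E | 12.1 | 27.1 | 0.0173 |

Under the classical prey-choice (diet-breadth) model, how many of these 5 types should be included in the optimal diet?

3

Rank by E/h (kJ/s): A 1.77, H 1.57, B 1.03, E 0.446, C 0.126. Include each in turn until the next type's E/h falls below the running intake rate.
Rate on top 1: 0.3327. H: 1.57 > 0.3327 → include.
Rate on top 2: 0.4984. B: 1.03 > 0.4984 → include.
Rate on top 3: 0.5566. E: 0.446 < 0.5566 → exclude; stop.
Optimal diet: A, H, B — 3 of 5 types.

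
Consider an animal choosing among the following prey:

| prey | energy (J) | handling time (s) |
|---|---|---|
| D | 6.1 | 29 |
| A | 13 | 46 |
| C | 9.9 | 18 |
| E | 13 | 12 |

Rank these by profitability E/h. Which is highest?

E

Profitability E/h (J/s): D = 6.1/29 = 0.21, A = 13/46 = 0.283, C = 9.9/18 = 0.55, E = 13/12 = 1.08.
Ranked: E > C > A > D.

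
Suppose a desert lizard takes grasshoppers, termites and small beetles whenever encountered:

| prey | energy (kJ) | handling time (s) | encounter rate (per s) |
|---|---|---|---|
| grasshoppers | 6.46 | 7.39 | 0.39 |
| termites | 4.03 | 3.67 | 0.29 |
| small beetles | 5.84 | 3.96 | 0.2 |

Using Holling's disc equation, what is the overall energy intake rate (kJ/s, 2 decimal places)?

R = (0.39×6.46 + 0.29×4.03 + 0.2×5.84) / (1 + 0.39×7.39 + 0.29×3.67 + 0.2×3.96) = 4.856/5.738 = 0.8462 kJ/s.

0.85 kJ/s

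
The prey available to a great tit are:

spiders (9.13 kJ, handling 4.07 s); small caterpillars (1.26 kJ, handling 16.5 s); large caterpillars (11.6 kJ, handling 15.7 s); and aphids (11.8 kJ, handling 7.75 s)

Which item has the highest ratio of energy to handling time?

Profitability E/h (kJ/s): spiders = 9.13/4.07 = 2.24, small caterpillars = 1.26/16.5 = 0.0764, large caterpillars = 11.6/15.7 = 0.739, aphids = 11.8/7.75 = 1.52.
Ranked: spiders > aphids > large caterpillars > small caterpillars.

spiders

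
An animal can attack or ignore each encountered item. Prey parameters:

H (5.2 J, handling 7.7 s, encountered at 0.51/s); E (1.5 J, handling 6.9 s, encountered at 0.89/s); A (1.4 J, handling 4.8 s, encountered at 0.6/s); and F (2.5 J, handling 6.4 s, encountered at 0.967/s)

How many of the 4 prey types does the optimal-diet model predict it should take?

1

Profitabilities (E/h, J/s): H 0.675, F 0.391, A 0.292, E 0.217. Add prey in this order while the next type's profitability exceeds the intake rate on those already taken.
Rate on top 1: 0.5383. F: 0.391 < 0.5383 → exclude; stop.
Optimal diet: H — 1 of 4 types.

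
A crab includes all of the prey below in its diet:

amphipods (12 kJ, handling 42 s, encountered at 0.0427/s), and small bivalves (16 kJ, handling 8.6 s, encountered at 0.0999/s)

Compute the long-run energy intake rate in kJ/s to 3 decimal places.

Energy encountered per unit search time: 0.0427×12 + 0.0999×16 = 2.111 kJ/s.
Handling time per unit search time: 0.0427×42 + 0.0999×8.6 = 2.653.
Rate = 2.111/(1 + 2.653) = 0.5779 kJ/s.

0.578 kJ/s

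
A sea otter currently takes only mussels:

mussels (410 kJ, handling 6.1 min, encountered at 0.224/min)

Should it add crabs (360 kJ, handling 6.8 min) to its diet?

Yes

Current rate: (0.224×410)/(1 + 0.224×6.1) = 38.81 kJ/min.
crabs: E/h = 360/6.8 = 52.94 kJ/min.
52.94 > 38.81, so adding crabs raises the average — include it.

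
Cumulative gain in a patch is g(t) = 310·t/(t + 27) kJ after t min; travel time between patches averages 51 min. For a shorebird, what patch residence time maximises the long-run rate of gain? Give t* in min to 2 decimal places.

37.11 min

By the marginal value theorem, leave when the instantaneous gain rate g'(t) equals the habitat-wide average g(t)/(T + t).
g'(t) = 310·27/(t + 27)². Setting 310·27/(t+27)² = 310t/[(t+27)(51+t)] gives 27(51+t) = t(t+27), so t² = 27×51 = 1377.
t* = √1377 = 37.11 min.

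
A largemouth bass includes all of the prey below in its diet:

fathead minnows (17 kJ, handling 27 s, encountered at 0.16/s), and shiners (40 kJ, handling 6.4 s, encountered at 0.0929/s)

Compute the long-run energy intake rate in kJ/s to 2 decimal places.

1.09 kJ/s

R = Σλ_iE_i / (1 + Σλ_ih_i)
Numerator: 0.16×17 + 0.0929×40 = 6.436
Denominator: 1 + 0.16×27 + 0.0929×6.4 = 5.915
R = 6.436/5.915 = 1.088 kJ/s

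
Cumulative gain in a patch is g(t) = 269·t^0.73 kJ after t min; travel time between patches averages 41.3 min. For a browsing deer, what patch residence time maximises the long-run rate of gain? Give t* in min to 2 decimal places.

111.66 min

By the marginal value theorem, leave when the instantaneous gain rate g'(t) equals the habitat-wide average g(t)/(T + t).
g'(t) = 0.73·269·t^-0.27. Setting 0.73·269·t^-0.27 = 269·t^0.73/(41.3+t) gives 0.73(41.3+t) = t, so 0.27·t = 0.73×41.3.
t* = 0.73×41.3/0.27 = 111.7 min.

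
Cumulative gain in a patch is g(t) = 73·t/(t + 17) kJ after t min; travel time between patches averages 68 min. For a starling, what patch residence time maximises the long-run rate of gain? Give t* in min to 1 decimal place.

34.0 min

Optimal t* satisfies g'(t*) = g(t*)/(T + t*).
g'(t) = 73·17/(t + 17)². Setting 73·17/(t+17)² = 73t/[(t+17)(68+t)] gives 17(68+t) = t(t+17), so t² = 17×68 = 1156.
t* = √1156 = 34 min.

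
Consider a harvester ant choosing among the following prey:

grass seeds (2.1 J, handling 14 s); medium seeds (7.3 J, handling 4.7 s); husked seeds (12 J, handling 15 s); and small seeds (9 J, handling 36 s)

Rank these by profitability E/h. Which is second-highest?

In descending order of E/h:
medium seeds: 7.3/4.7 = 1.55 J/s
husked seeds: 12/15 = 0.8 J/s
small seeds: 9/36 = 0.25 J/s
grass seeds: 2.1/14 = 0.15 J/s

husked seeds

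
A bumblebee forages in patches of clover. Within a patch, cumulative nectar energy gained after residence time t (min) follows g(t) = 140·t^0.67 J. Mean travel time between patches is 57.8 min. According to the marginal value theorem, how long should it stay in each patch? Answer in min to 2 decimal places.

Maximise g(t)/(T+t): set derivative to zero → g'(t)(T+t) = g(t).
g'(t) = 0.67·140·t^-0.33. Setting 0.67·140·t^-0.33 = 140·t^0.67/(57.8+t) gives 0.67(57.8+t) = t, so 0.33·t = 0.67×57.8.
t* = 0.67×57.8/0.33 = 117.4 min.

117.35 min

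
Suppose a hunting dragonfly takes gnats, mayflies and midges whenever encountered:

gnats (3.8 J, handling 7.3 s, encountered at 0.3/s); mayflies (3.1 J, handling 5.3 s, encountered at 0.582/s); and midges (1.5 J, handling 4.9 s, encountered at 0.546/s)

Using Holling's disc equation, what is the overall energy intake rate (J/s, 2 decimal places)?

0.42 J/s

Energy encountered per unit search time: 0.3×3.8 + 0.582×3.1 + 0.546×1.5 = 3.763 J/s.
Handling time per unit search time: 0.3×7.3 + 0.582×5.3 + 0.546×4.9 = 7.95.
Rate = 3.763/(1 + 7.95) = 0.4205 J/s.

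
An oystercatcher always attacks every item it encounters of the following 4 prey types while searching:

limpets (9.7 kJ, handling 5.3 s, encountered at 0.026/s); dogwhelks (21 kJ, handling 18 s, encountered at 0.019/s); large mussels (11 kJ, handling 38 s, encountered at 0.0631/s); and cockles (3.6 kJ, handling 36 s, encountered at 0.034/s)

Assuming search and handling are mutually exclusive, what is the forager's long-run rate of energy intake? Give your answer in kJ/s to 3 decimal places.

0.288 kJ/s

R = (0.026×9.7 + 0.019×21 + 0.0631×11 + 0.034×3.6) / (1 + 0.026×5.3 + 0.019×18 + 0.0631×38 + 0.034×36) = 1.468/5.102 = 0.2877 kJ/s.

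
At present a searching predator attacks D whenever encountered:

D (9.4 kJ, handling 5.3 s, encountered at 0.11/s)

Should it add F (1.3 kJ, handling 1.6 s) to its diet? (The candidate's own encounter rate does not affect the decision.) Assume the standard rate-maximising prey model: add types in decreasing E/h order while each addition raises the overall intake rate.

Yes

On D alone, R = ΣλE/(1+Σλh) = 1.034/1.583 = 0.6532 kJ/s.
Profitability of F: 1.3/1.6 = 0.8125 kJ/s.
0.8125 > 0.6532, so adding F raises the average — include it.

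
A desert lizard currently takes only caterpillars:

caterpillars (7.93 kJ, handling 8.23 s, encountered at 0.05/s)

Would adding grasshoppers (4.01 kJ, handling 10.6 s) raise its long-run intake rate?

Current rate: (0.05×7.93)/(1 + 0.05×8.23) = 0.2809 kJ/s.
grasshoppers: E/h = 4.01/10.6 = 0.3783 kJ/s.
Since 0.3783 > R, including grasshoppers increases the long-run rate.

Yes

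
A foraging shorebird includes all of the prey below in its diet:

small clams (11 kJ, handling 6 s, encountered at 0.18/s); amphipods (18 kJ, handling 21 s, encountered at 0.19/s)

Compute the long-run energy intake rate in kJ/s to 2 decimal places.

R = Σλ_iE_i / (1 + Σλ_ih_i)
Numerator: 0.18×11 + 0.19×18 = 5.4
Denominator: 1 + 0.18×6 + 0.19×21 = 6.07
R = 5.4/6.07 = 0.8896 kJ/s

0.89 kJ/s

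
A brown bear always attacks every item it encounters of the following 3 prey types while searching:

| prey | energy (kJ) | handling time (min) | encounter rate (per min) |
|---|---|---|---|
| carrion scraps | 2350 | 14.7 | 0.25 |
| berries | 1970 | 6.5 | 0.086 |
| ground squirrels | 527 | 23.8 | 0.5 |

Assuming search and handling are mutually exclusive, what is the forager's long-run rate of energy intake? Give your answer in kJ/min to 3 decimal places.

R = (0.25×2350 + 0.086×1970 + 0.5×527) / (1 + 0.25×14.7 + 0.086×6.5 + 0.5×23.8) = 1020/17.13 = 59.56 kJ/min.

59.555 kJ/min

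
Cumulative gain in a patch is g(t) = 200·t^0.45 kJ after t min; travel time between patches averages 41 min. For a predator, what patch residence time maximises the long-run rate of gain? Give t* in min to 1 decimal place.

33.5 min

Maximise g(t)/(T+t): set derivative to zero → g'(t)(T+t) = g(t).
g'(t) = 0.45·200·t^-0.55. Setting 0.45·200·t^-0.55 = 200·t^0.45/(41+t) gives 0.45(41+t) = t, so 0.55·t = 0.45×41.
t* = 0.45×41/0.55 = 33.55 min.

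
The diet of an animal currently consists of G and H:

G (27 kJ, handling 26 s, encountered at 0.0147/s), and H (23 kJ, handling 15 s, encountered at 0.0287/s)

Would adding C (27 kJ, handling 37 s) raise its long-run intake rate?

Intake rate on the current diet: R = (0.0147×27 + 0.0287×23) / (1 + 0.0147×26 + 0.0287×15) = 1.057/1.813 = 0.5831 kJ/s.
C: E/h = 27/37 = 0.7297 kJ/s.
Since 0.7297 > R, including C increases the long-run rate.

Yes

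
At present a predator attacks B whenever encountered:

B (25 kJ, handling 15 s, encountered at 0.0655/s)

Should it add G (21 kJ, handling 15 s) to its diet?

Current rate: (0.0655×25)/(1 + 0.0655×15) = 0.826 kJ/s.
G: E/h = 21/15 = 1.4 kJ/s.
1.4 > 0.826, so adding G raises the average — include it.

Yes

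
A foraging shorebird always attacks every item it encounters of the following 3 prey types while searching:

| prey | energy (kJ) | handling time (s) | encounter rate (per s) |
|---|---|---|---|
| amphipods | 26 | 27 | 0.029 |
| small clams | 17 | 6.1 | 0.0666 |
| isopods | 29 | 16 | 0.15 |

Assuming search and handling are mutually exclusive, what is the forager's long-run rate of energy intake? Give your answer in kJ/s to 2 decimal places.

Energy encountered per unit search time: 0.029×26 + 0.0666×17 + 0.15×29 = 6.236 kJ/s.
Handling time per unit search time: 0.029×27 + 0.0666×6.1 + 0.15×16 = 3.589.
Rate = 6.236/(1 + 3.589) = 1.359 kJ/s.

1.36 kJ/s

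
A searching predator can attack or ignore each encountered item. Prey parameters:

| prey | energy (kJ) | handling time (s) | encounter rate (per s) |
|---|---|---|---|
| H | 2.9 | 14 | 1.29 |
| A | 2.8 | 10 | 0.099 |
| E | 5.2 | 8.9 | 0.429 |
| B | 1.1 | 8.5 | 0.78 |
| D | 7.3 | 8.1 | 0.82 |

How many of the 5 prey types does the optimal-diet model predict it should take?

Rank by E/h (kJ/s): D 0.901, E 0.584, A 0.28, H 0.207, B 0.129. Include each in turn until the next type's E/h falls below the running intake rate.
Rate on top 1: 0.7833. E: 0.584 < 0.7833 → exclude; stop.
Optimal diet: D — 1 of 5 types.

1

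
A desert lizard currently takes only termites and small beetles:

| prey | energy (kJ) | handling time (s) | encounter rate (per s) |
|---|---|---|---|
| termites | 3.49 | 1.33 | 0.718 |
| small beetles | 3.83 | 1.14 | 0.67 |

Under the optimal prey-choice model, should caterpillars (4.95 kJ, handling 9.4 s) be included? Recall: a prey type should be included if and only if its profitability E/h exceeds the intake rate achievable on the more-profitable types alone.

No

On termites and small beetles alone, R = ΣλE/(1+Σλh) = 5.072/2.719 = 1.866 kJ/s.
caterpillars: E/h = 4.95/9.4 = 0.5266 kJ/s.
0.5266 < 1.866, so adding caterpillars would lower the average — exclude it.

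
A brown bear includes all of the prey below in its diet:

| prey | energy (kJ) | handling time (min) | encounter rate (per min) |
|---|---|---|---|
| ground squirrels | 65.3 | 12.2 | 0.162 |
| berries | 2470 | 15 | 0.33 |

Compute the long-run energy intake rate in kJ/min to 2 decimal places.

Energy encountered per unit search time: 0.162×65.3 + 0.33×2470 = 825.7 kJ/min.
Handling time per unit search time: 0.162×12.2 + 0.33×15 = 6.926.
Rate = 825.7/(1 + 6.926) = 104.2 kJ/min.

104.17 kJ/min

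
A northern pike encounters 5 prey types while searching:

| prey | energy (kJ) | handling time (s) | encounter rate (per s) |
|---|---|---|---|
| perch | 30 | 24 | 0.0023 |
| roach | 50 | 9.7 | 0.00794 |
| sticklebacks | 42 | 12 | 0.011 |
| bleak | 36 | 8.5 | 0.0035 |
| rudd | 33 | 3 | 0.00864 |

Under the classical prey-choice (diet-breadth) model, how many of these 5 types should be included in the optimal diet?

E/h in descending order: rudd 11, roach 5.15, bleak 4.24, sticklebacks 3.5, perch 1.25 kJ/s. The optimal diet is the largest prefix of this list for which every included type satisfies E_i/h_i > R on the types above it.
Rate on top 1: 0.2779. roach: 5.15 > 0.2779 → include.
Rate on top 2: 0.6185. bleak: 4.24 > 0.6185 → include.
Rate on top 3: 0.7135. sticklebacks: 3.5 > 0.7135 → include.
Rate on top 4: 1.004. perch: 1.25 > 1.004 → include.
Optimal diet: rudd, roach, bleak, sticklebacks, perch — 5 of 5 types.

5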